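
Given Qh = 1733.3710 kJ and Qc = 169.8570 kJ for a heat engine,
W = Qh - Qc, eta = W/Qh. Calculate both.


W = 1733.3710 - 169.8570 = 1563.5140 kJ
eta = 1563.5140 / 1733.3710 = 0.9020 = 90.2008%

W = 1563.5140 kJ, eta = 90.2008%


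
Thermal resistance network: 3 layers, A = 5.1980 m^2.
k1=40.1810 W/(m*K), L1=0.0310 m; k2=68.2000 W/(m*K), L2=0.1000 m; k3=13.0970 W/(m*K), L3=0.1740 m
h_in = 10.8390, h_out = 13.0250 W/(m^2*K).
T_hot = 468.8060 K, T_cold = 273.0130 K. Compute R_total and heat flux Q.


R_conv_in = 1/(10.8390*5.1980) = 0.0177
R_1 = 0.0310/(40.1810*5.1980) = 0.0001
R_2 = 0.1000/(68.2000*5.1980) = 0.0003
R_3 = 0.1740/(13.0970*5.1980) = 0.0026
R_conv_out = 1/(13.0250*5.1980) = 0.0148
R_total = 0.0355 K/W
Q = 195.7930 / 0.0355 = 5514.4251 W

R_total = 0.0355 K/W, Q = 5514.4251 W


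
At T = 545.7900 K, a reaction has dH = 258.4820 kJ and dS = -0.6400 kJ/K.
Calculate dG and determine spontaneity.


T*dS = 545.7900 * -0.6400 = -349.3056 kJ
dG = 258.4820 + 349.3056 = 607.7876 kJ (non-spontaneous)

dG = 607.7876 kJ, non-spontaneous


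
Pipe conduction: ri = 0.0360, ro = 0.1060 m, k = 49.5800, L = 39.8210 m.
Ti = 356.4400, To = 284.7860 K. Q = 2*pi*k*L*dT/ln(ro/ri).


dT = 71.6540 K
ln(ro/ri) = 1.0799
Q = 2*pi*49.5800*39.8210*71.6540 / 1.0799 = 823090.0377 W

823090.0377 W


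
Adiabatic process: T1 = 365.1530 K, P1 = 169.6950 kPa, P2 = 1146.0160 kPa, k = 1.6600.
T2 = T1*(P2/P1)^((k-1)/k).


(k-1)/k = 0.3976
(P2/P1)^exp = 2.1370
T2 = 365.1530 * 2.1370 = 780.3415 K

780.3415 K


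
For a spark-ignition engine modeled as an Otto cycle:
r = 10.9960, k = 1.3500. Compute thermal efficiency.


r^(k-1) = 2.3144
eta = 1 - 1/2.3144 = 0.5679 = 56.7916%

56.7916%


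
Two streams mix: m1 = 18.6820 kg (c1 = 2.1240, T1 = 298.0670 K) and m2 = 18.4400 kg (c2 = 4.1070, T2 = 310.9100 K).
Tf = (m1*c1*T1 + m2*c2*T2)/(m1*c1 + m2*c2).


num = 35373.6398
den = 115.4136
Tf = 306.4944 K

306.4944 K


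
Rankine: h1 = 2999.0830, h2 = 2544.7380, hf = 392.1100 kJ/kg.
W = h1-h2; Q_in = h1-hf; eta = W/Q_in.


W = 454.3450 kJ/kg
Q_in = 2606.9730 kJ/kg
eta = 0.1743 = 17.4281%

eta = 17.4281%


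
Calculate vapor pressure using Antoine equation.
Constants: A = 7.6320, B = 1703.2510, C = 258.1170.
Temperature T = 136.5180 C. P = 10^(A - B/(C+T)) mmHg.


C+T = 394.6350
B/(C+T) = 4.3160
log10(P) = 7.6320 - 4.3160 = 3.3160
P = 10^3.3160 = 2070.0648 mmHg

2070.0648 mmHg


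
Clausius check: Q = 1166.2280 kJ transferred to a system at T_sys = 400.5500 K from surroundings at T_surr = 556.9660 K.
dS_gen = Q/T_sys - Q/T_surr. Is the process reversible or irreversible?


dS_sys = 1166.2280/400.5500 = 2.9116 kJ/K
dS_surr = -1166.2280/556.9660 = -2.0939 kJ/K
dS_gen = 2.9116 - 2.0939 = 0.8177 kJ/K (irreversible)

dS_gen = 0.8177 kJ/K, irreversible


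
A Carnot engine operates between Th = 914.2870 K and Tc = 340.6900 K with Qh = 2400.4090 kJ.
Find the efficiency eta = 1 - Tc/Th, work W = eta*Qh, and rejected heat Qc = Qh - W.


eta = 1 - 340.6900/914.2870 = 0.6274
W = 0.6274 * 2400.4090 = 1505.9466 kJ
Qc = 2400.4090 - 1505.9466 = 894.4624 kJ

eta = 62.7371%, W = 1505.9466 kJ, Qc = 894.4624 kJ


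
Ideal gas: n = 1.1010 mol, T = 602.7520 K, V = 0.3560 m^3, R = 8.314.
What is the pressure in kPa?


P = nRT/V = 1.1010 * 8.314 * 602.7520 / 0.3560
= 5517.4194 / 0.3560 = 15498.3692 Pa = 15.4984 kPa

15.4984 kPa


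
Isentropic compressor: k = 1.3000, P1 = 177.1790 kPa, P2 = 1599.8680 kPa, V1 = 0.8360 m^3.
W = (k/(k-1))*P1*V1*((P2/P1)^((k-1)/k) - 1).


(k-1)/k = 0.2308
(P2/P1)^exp = 1.6617
W = 4.3333 * 177.1790 * 0.8360 * (1.6617 - 1) = 424.6873 kJ

424.6873 kJ


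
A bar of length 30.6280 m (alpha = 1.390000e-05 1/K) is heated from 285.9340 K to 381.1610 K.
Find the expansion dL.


dT = 95.2270 K
dL = 1.390000e-05 * 30.6280 * 95.2270 = 0.040541 m
L_final = 30.668541 m

dL = 0.040541 m


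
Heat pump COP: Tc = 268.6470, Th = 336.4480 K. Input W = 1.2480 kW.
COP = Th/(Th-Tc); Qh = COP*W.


COP = 336.4480 / 67.8010 = 4.9623
Qh = 4.9623 * 1.2480 = 6.1929 kW

COP = 4.9623, Qh = 6.1929 kW


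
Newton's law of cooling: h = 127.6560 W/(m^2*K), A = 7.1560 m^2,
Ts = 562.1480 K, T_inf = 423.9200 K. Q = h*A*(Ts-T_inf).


dT = 138.2280 K
Q = 127.6560 * 7.1560 * 138.2280 = 126272.1538 W

126272.1538 W


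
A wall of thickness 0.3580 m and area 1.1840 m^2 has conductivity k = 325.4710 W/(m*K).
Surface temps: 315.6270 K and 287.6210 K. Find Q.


dT = 28.0060 K
Q = 325.4710 * 1.1840 * 28.0060 / 0.3580 = 30146.1641 W

30146.1641 W


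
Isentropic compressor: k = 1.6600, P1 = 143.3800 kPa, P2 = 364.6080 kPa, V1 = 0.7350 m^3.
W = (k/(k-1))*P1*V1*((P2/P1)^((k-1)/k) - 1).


(k-1)/k = 0.3976
(P2/P1)^exp = 1.4493
W = 2.5152 * 143.3800 * 0.7350 * (1.4493 - 1) = 119.0904 kJ

119.0904 kJ


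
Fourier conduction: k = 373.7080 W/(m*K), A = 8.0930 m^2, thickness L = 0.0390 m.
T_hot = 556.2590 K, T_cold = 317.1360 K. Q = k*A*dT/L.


dT = 239.1230 K
Q = 373.7080 * 8.0930 * 239.1230 / 0.0390 = 1.8544e+07 W

1.8544e+07 W


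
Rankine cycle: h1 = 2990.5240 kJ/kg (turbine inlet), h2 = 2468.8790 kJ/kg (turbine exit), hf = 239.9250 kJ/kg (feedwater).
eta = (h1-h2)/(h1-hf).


W = 521.6450 kJ/kg
Q_in = 2750.5990 kJ/kg
eta = 0.1896 = 18.9648%

eta = 18.9648%


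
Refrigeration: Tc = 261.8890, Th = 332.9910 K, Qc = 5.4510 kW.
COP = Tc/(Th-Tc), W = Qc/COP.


COP = 261.8890 / 71.1020 = 3.6833
W = 5.4510 / 3.6833 = 1.4799 kW

COP = 3.6833, W = 1.4799 kW


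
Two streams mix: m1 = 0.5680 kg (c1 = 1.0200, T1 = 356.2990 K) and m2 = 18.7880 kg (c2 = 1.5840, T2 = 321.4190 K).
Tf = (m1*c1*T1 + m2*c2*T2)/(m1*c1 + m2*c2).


num = 9771.9165
den = 30.3396
Tf = 322.0851 K

322.0851 K


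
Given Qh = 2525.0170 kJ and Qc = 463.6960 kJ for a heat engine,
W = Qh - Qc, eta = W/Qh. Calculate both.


W = 2525.0170 - 463.6960 = 2061.3210 kJ
eta = 2061.3210 / 2525.0170 = 0.8164 = 81.6359%

W = 2061.3210 kJ, eta = 81.6359%


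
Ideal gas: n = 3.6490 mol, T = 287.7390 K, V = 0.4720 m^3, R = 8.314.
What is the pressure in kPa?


P = nRT/V = 3.6490 * 8.314 * 287.7390 / 0.4720
= 8729.3642 / 0.4720 = 18494.4157 Pa = 18.4944 kPa

18.4944 kPa


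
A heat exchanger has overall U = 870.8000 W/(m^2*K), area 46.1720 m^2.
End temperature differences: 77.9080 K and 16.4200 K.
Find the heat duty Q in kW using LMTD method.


LMTD = 39.4906 K
Q = 870.8000 * 46.1720 * 39.4906 = 1587782.0997 W = 1587.7821 kW

1587.7821 kW


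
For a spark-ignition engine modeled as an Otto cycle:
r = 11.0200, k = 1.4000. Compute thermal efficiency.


r^(k-1) = 2.6114
eta = 1 - 1/2.6114 = 0.6171 = 61.7063%

61.7063%


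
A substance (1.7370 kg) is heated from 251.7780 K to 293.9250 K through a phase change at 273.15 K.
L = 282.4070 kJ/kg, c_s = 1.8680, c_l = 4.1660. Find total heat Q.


Q1 (sensible, solid) = 1.7370 * 1.8680 * 21.3720 = 69.3461 kJ
Q2 (latent) = 1.7370 * 282.4070 = 490.5410 kJ
Q3 (sensible, liquid) = 1.7370 * 4.1660 * 20.7750 = 150.3350 kJ
Q_total = 710.2220 kJ

710.2220 kJ


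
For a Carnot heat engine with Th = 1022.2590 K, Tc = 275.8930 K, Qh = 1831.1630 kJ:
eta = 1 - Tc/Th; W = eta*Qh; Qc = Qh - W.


eta = 1 - 275.8930/1022.2590 = 0.7301
W = 0.7301 * 1831.1630 = 1336.9584 kJ
Qc = 1831.1630 - 1336.9584 = 494.2046 kJ

eta = 73.0114%, W = 1336.9584 kJ, Qc = 494.2046 kJ


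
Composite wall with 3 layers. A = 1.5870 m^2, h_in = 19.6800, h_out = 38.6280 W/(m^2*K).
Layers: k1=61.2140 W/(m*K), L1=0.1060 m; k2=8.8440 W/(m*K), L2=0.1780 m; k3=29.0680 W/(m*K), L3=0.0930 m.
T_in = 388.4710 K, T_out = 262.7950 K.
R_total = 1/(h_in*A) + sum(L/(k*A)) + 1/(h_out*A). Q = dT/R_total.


R_conv_in = 1/(19.6800*1.5870) = 0.0320
R_1 = 0.1060/(61.2140*1.5870) = 0.0011
R_2 = 0.1780/(8.8440*1.5870) = 0.0127
R_3 = 0.0930/(29.0680*1.5870) = 0.0020
R_conv_out = 1/(38.6280*1.5870) = 0.0163
R_total = 0.0641 K/W
Q = 125.6760 / 0.0641 = 1960.0088 W

R_total = 0.0641 K/W, Q = 1960.0088 W


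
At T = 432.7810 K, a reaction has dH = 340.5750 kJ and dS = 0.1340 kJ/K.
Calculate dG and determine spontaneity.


T*dS = 432.7810 * 0.1340 = 57.9927 kJ
dG = 340.5750 - 57.9927 = 282.5823 kJ (non-spontaneous)

dG = 282.5823 kJ, non-spontaneous


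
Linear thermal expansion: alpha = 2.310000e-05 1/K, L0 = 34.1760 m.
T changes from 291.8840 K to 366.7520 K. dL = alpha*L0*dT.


dT = 74.8680 K
dL = 2.310000e-05 * 34.1760 * 74.8680 = 0.059106 m
L_final = 34.235106 m

dL = 0.059106 m


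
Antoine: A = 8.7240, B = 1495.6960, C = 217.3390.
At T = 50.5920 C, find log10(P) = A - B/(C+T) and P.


C+T = 267.9310
B/(C+T) = 5.5824
log10(P) = 8.7240 - 5.5824 = 3.1416
P = 10^3.1416 = 1385.5032 mmHg

1385.5032 mmHg


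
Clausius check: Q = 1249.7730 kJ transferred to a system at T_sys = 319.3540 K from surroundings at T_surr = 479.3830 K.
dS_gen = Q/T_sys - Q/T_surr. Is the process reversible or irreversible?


dS_sys = 1249.7730/319.3540 = 3.9134 kJ/K
dS_surr = -1249.7730/479.3830 = -2.6070 kJ/K
dS_gen = 3.9134 - 2.6070 = 1.3064 kJ/K (irreversible)

dS_gen = 1.3064 kJ/K, irreversible


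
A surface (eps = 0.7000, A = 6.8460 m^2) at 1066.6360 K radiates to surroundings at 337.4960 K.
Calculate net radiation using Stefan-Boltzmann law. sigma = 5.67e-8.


T^4 = 1.2944e+12
Tsurr^4 = 1.2974e+10
Q = 0.7000 * 5.67e-8 * 6.8460 * 1.2814e+12 = 348183.2931 W

348183.2931 W


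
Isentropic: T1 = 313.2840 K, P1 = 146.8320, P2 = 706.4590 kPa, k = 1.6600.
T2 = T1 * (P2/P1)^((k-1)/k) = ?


(k-1)/k = 0.3976
(P2/P1)^exp = 1.8675
T2 = 313.2840 * 1.8675 = 585.0604 K

585.0604 K


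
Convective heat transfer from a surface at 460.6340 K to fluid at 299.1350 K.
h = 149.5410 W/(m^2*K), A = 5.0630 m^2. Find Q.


dT = 161.4990 K
Q = 149.5410 * 5.0630 * 161.4990 = 122275.1053 W

122275.1053 W


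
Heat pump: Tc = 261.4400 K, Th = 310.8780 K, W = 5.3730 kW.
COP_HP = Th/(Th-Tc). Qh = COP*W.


COP = 310.8780 / 49.4380 = 6.2882
Qh = 6.2882 * 5.3730 = 33.7867 kW

COP = 6.2882, Qh = 33.7867 kW


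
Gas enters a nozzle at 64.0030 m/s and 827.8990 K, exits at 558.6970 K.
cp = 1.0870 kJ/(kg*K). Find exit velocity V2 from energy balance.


dT = 269.2020 K
2*cp*1000*dT = 585245.1480
V1^2 = 4096.3840
V2 = sqrt(589341.5320) = 767.6858 m/s

767.6858 m/s


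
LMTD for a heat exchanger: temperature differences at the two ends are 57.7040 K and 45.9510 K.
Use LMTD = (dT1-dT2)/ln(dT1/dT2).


dT1/dT2 = 1.2558
ln(dT1/dT2) = 0.2278
LMTD = 11.7530 / 0.2278 = 51.6046 K

51.6046 K


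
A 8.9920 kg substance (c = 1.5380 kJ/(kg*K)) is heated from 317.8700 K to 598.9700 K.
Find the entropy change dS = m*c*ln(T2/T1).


T2/T1 = 1.8843
ln(T2/T1) = 0.6336
dS = 8.9920 * 1.5380 * 0.6336 = 8.7621 kJ/K

8.7621 kJ/K


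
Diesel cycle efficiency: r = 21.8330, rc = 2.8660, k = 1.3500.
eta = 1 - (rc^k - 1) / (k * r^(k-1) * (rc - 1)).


r^(k-1) = 2.9423
rc^k = 4.1431
eta = 0.5759 = 57.5947%

57.5947%


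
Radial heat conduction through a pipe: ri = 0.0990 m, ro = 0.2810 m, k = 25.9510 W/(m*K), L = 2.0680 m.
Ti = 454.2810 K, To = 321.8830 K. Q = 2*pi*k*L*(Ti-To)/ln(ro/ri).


dT = 132.3980 K
ln(ro/ri) = 1.0432
Q = 2*pi*25.9510*2.0680*132.3980 / 1.0432 = 42794.0955 W

42794.0955 W


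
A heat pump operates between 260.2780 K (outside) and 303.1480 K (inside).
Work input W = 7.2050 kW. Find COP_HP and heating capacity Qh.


COP = 303.1480 / 42.8700 = 7.0713
Qh = 7.0713 * 7.2050 = 50.9489 kW

COP = 7.0713, Qh = 50.9489 kW


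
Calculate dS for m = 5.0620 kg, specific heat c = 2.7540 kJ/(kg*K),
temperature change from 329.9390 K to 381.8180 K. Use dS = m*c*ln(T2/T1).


T2/T1 = 1.1572
ln(T2/T1) = 0.1460
dS = 5.0620 * 2.7540 * 0.1460 = 2.0359 kJ/K

2.0359 kJ/K


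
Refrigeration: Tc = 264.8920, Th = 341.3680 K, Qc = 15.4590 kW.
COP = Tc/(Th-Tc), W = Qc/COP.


COP = 264.8920 / 76.4760 = 3.4637
W = 15.4590 / 3.4637 = 4.4631 kW

COP = 3.4637, W = 4.4631 kW


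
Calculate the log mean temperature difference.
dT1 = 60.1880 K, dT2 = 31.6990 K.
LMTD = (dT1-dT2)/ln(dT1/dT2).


dT1/dT2 = 1.8987
ln(dT1/dT2) = 0.6412
LMTD = 28.4890 / 0.6412 = 44.4316 K

44.4316 K


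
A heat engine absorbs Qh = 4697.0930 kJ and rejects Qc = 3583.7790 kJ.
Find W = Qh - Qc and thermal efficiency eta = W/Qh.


W = 4697.0930 - 3583.7790 = 1113.3140 kJ
eta = 1113.3140 / 4697.0930 = 0.2370 = 23.7022%

W = 1113.3140 kJ, eta = 23.7022%


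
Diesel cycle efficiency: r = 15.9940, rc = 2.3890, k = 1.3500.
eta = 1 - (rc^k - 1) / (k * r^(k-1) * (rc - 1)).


r^(k-1) = 2.6387
rc^k = 3.2403
eta = 0.5472 = 54.7212%

54.7212%


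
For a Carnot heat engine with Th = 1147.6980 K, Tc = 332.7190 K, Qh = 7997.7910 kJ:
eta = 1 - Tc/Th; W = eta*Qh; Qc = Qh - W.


eta = 1 - 332.7190/1147.6980 = 0.7101
W = 0.7101 * 7997.7910 = 5679.2220 kJ
Qc = 7997.7910 - 5679.2220 = 2318.5690 kJ

eta = 71.0099%, W = 5679.2220 kJ, Qc = 2318.5690 kJ


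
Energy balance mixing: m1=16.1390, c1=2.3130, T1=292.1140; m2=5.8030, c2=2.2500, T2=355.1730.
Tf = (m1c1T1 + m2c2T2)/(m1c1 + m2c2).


num = 15541.8767
den = 50.3863
Tf = 308.4547 K

308.4547 K


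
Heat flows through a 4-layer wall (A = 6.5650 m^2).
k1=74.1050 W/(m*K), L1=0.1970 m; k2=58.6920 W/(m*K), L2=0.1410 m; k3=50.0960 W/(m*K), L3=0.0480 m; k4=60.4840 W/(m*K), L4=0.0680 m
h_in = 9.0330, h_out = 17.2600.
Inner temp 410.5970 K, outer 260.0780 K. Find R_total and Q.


R_conv_in = 1/(9.0330*6.5650) = 0.0169
R_1 = 0.1970/(74.1050*6.5650) = 0.0004
R_2 = 0.1410/(58.6920*6.5650) = 0.0004
R_3 = 0.0480/(50.0960*6.5650) = 0.0001
R_4 = 0.0680/(60.4840*6.5650) = 0.0002
R_conv_out = 1/(17.2600*6.5650) = 0.0088
R_total = 0.0268 K/W
Q = 150.5190 / 0.0268 = 5621.3710 W

R_total = 0.0268 K/W, Q = 5621.3710 W


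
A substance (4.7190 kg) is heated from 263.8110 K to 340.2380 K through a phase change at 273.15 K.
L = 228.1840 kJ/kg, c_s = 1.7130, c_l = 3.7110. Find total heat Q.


Q1 (sensible, solid) = 4.7190 * 1.7130 * 9.3390 = 75.4932 kJ
Q2 (latent) = 4.7190 * 228.1840 = 1076.8003 kJ
Q3 (sensible, liquid) = 4.7190 * 3.7110 * 67.0880 = 1174.8591 kJ
Q_total = 2327.1526 kJ

2327.1526 kJ


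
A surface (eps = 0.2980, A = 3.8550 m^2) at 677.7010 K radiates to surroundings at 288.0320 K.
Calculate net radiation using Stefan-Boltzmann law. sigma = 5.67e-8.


T^4 = 2.1094e+11
Tsurr^4 = 6.8828e+09
Q = 0.2980 * 5.67e-8 * 3.8550 * 2.0405e+11 = 13291.3486 W

13291.3486 W


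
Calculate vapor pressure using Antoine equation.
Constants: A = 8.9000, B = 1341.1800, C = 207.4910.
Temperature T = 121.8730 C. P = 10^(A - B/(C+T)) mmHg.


C+T = 329.3640
B/(C+T) = 4.0720
log10(P) = 8.9000 - 4.0720 = 4.8280
P = 10^4.8280 = 67293.0589 mmHg

67293.0589 mmHg


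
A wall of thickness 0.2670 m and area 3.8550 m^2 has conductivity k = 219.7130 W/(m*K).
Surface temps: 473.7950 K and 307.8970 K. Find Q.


dT = 165.8980 K
Q = 219.7130 * 3.8550 * 165.8980 / 0.2670 = 526271.7106 W

526271.7106 W


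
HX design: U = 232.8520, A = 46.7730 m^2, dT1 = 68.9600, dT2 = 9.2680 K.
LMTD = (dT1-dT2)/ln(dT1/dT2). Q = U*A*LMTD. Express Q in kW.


LMTD = 29.7425 K
Q = 232.8520 * 46.7730 * 29.7425 = 323931.2332 W = 323.9312 kW

323.9312 kW


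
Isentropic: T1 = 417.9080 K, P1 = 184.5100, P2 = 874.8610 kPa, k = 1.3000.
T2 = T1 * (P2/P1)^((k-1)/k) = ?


(k-1)/k = 0.2308
(P2/P1)^exp = 1.4321
T2 = 417.9080 * 1.4321 = 598.4971 K

598.4971 K


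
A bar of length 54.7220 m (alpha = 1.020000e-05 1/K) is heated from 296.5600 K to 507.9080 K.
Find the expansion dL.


dT = 211.3480 K
dL = 1.020000e-05 * 54.7220 * 211.3480 = 0.117967 m
L_final = 54.839967 m

dL = 0.117967 m


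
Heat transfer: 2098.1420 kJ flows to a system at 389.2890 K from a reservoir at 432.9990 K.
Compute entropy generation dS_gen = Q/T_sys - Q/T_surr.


dS_sys = 2098.1420/389.2890 = 5.3897 kJ/K
dS_surr = -2098.1420/432.9990 = -4.8456 kJ/K
dS_gen = 5.3897 - 4.8456 = 0.5441 kJ/K (irreversible)

dS_gen = 0.5441 kJ/K, irreversible


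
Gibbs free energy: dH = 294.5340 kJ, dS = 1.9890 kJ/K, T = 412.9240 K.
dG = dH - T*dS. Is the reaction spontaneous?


T*dS = 412.9240 * 1.9890 = 821.3058 kJ
dG = 294.5340 - 821.3058 = -526.7718 kJ (spontaneous)

dG = -526.7718 kJ, spontaneous


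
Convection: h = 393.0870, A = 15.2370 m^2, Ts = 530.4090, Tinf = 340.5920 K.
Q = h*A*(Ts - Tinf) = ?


dT = 189.8170 K
Q = 393.0870 * 15.2370 * 189.8170 = 1136902.5852 W

1136902.5852 W


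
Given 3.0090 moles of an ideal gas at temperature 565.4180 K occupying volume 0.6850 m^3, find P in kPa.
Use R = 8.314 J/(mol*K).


P = nRT/V = 3.0090 * 8.314 * 565.4180 / 0.6850
= 14144.9637 / 0.6850 = 20649.5821 Pa = 20.6496 kPa

20.6496 kPa


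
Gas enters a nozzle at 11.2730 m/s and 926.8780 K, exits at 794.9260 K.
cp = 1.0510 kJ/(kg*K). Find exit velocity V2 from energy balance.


dT = 131.9520 K
2*cp*1000*dT = 277363.1040
V1^2 = 127.0805
V2 = sqrt(277490.1845) = 526.7734 m/s

526.7734 m/s


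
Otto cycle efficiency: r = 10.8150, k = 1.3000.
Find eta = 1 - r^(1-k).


r^(k-1) = 2.0427
eta = 1 - 1/2.0427 = 0.5105 = 51.0456%

51.0456%


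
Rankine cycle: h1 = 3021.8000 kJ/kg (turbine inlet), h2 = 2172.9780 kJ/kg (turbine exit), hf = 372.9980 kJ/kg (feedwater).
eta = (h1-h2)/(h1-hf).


W = 848.8220 kJ/kg
Q_in = 2648.8020 kJ/kg
eta = 0.3205 = 32.0455%

eta = 32.0455%


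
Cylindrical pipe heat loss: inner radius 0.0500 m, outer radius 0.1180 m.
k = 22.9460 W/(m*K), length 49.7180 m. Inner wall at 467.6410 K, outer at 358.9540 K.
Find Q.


dT = 108.6870 K
ln(ro/ri) = 0.8587
Q = 2*pi*22.9460*49.7180*108.6870 / 0.8587 = 907310.7532 W

907310.7532 W


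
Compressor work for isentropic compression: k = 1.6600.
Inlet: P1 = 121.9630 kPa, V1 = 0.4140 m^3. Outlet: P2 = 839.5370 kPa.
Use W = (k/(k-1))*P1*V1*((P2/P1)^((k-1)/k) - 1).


(k-1)/k = 0.3976
(P2/P1)^exp = 2.1533
W = 2.5152 * 121.9630 * 0.4140 * (2.1533 - 1) = 146.4662 kJ

146.4662 kJ


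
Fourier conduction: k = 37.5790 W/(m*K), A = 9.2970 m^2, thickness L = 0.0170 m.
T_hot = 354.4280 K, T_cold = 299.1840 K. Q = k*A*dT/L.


dT = 55.2440 K
Q = 37.5790 * 9.2970 * 55.2440 / 0.0170 = 1135335.5720 W

1135335.5720 W


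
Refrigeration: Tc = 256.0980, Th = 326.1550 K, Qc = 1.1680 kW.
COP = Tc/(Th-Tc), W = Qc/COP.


COP = 256.0980 / 70.0570 = 3.6556
W = 1.1680 / 3.6556 = 0.3195 kW

COP = 3.6556, W = 0.3195 kW


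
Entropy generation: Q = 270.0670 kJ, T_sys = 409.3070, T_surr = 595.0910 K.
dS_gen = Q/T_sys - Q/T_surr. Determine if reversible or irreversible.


dS_sys = 270.0670/409.3070 = 0.6598 kJ/K
dS_surr = -270.0670/595.0910 = -0.4538 kJ/K
dS_gen = 0.6598 - 0.4538 = 0.2060 kJ/K (irreversible)

dS_gen = 0.2060 kJ/K, irreversible


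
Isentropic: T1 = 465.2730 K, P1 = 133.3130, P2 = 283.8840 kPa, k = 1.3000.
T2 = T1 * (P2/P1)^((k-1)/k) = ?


(k-1)/k = 0.2308
(P2/P1)^exp = 1.1906
T2 = 465.2730 * 1.1906 = 553.9392 K

553.9392 K


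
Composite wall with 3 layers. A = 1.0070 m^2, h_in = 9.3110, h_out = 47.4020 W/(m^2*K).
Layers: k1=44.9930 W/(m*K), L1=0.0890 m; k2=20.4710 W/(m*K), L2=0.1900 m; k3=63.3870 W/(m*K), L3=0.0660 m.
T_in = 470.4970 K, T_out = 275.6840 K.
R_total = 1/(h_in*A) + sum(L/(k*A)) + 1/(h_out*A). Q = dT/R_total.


R_conv_in = 1/(9.3110*1.0070) = 0.1067
R_1 = 0.0890/(44.9930*1.0070) = 0.0020
R_2 = 0.1900/(20.4710*1.0070) = 0.0092
R_3 = 0.0660/(63.3870*1.0070) = 0.0010
R_conv_out = 1/(47.4020*1.0070) = 0.0209
R_total = 0.1398 K/W
Q = 194.8130 / 0.1398 = 1393.3327 W

R_total = 0.1398 K/W, Q = 1393.3327 W


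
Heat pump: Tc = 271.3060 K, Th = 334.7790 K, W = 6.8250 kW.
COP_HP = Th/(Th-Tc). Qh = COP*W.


COP = 334.7790 / 63.4730 = 5.2744
Qh = 5.2744 * 6.8250 = 35.9975 kW

COP = 5.2744, Qh = 35.9975 kW


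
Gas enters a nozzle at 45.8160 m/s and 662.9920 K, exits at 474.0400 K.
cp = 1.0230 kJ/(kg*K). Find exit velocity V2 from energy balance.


dT = 188.9520 K
2*cp*1000*dT = 386595.7920
V1^2 = 2099.1059
V2 = sqrt(388694.8979) = 623.4540 m/s

623.4540 m/s


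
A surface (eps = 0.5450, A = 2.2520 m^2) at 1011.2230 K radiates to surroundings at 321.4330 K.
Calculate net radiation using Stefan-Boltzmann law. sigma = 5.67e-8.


T^4 = 1.0457e+12
Tsurr^4 = 1.0675e+10
Q = 0.5450 * 5.67e-8 * 2.2520 * 1.0350e+12 = 72024.3417 W

72024.3417 W


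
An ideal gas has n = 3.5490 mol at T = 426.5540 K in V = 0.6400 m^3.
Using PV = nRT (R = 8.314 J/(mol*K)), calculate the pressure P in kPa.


P = nRT/V = 3.5490 * 8.314 * 426.5540 / 0.6400
= 12586.0670 / 0.6400 = 19665.7296 Pa = 19.6657 kPa

19.6657 kPa


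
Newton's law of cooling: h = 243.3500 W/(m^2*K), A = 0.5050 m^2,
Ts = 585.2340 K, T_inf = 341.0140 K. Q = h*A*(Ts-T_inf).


dT = 244.2200 K
Q = 243.3500 * 0.5050 * 244.2200 = 30012.6232 W

30012.6232 W


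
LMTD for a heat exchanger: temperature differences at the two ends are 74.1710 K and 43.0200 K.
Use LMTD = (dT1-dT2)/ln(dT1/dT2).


dT1/dT2 = 1.7241
ln(dT1/dT2) = 0.5447
LMTD = 31.1510 / 0.5447 = 57.1884 K

57.1884 K


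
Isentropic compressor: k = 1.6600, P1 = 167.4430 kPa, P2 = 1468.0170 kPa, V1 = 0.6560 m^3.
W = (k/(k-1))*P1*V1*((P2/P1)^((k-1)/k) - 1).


(k-1)/k = 0.3976
(P2/P1)^exp = 2.3707
W = 2.5152 * 167.4430 * 0.6560 * (2.3707 - 1) = 378.6800 kJ

378.6800 kJ


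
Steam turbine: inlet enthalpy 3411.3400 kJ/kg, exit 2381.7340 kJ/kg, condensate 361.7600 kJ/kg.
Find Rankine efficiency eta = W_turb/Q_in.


W = 1029.6060 kJ/kg
Q_in = 3049.5800 kJ/kg
eta = 0.3376 = 33.7622%

eta = 33.7622%


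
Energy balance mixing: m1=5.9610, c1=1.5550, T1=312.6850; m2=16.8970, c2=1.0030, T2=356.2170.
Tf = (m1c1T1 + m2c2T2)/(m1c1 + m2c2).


num = 8935.4439
den = 26.2170
Tf = 340.8257 K

340.8257 K


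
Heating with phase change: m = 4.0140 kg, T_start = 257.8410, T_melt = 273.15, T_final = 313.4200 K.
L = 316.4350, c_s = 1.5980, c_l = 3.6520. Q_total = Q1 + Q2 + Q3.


Q1 (sensible, solid) = 4.0140 * 1.5980 * 15.3090 = 98.1976 kJ
Q2 (latent) = 4.0140 * 316.4350 = 1270.1701 kJ
Q3 (sensible, liquid) = 4.0140 * 3.6520 * 40.2700 = 590.3231 kJ
Q_total = 1958.6908 kJ

1958.6908 kJ


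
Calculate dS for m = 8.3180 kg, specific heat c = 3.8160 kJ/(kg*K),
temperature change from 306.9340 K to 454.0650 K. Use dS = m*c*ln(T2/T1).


T2/T1 = 1.4794
ln(T2/T1) = 0.3916
dS = 8.3180 * 3.8160 * 0.3916 = 12.4302 kJ/K

12.4302 kJ/K


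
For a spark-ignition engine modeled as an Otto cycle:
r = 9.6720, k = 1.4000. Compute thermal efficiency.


r^(k-1) = 2.4786
eta = 1 - 1/2.4786 = 0.5965 = 59.6547%

59.6547%


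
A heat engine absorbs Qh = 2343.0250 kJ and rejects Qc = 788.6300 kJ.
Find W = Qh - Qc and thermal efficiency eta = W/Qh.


W = 2343.0250 - 788.6300 = 1554.3950 kJ
eta = 1554.3950 / 2343.0250 = 0.6634 = 66.3414%

W = 1554.3950 kJ, eta = 66.3414%


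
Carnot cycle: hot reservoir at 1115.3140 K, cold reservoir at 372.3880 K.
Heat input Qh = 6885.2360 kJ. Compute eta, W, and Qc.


eta = 1 - 372.3880/1115.3140 = 0.6661
W = 0.6661 * 6885.2360 = 4586.3504 kJ
Qc = 6885.2360 - 4586.3504 = 2298.8856 kJ

eta = 66.6114%, W = 4586.3504 kJ, Qc = 2298.8856 kJ


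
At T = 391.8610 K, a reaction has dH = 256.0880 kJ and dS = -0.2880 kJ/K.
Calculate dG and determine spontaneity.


T*dS = 391.8610 * -0.2880 = -112.8560 kJ
dG = 256.0880 + 112.8560 = 368.9440 kJ (non-spontaneous)

dG = 368.9440 kJ, non-spontaneous


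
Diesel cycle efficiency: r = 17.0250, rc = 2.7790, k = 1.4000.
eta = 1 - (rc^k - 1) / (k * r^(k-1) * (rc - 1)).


r^(k-1) = 3.1077
rc^k = 4.1826
eta = 0.5888 = 58.8812%

58.8812%


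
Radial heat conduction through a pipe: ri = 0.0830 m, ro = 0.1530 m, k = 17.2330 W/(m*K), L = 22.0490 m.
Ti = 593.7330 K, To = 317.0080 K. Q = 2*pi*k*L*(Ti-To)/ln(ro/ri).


dT = 276.7250 K
ln(ro/ri) = 0.6116
Q = 2*pi*17.2330*22.0490*276.7250 / 0.6116 = 1080220.6640 W

1080220.6640 W


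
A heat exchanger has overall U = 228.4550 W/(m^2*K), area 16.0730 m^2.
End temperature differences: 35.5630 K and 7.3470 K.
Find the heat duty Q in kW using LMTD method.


LMTD = 17.8920 K
Q = 228.4550 * 16.0730 * 17.8920 = 65698.8233 W = 65.6988 kW

65.6988 kW


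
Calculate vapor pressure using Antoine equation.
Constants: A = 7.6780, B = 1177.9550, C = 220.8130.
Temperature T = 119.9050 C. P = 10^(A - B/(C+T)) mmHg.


C+T = 340.7180
B/(C+T) = 3.4573
log10(P) = 7.6780 - 3.4573 = 4.2207
P = 10^4.2207 = 16623.6894 mmHg

16623.6894 mmHg


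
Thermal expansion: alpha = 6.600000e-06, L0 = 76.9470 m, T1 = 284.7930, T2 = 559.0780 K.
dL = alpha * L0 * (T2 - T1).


dT = 274.2850 K
dL = 6.600000e-06 * 76.9470 * 274.2850 = 0.139296 m
L_final = 77.086296 m

dL = 0.139296 m


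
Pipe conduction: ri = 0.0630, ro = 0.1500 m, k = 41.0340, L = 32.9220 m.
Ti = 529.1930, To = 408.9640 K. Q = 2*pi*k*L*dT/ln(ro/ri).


dT = 120.2290 K
ln(ro/ri) = 0.8675
Q = 2*pi*41.0340*32.9220*120.2290 / 0.8675 = 1176384.7889 W

1176384.7889 W


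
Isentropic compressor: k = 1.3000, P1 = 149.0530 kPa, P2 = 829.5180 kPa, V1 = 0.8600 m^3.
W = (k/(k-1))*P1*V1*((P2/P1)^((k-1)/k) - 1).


(k-1)/k = 0.2308
(P2/P1)^exp = 1.4861
W = 4.3333 * 149.0530 * 0.8600 * (1.4861 - 1) = 269.9896 kJ

269.9896 kJ


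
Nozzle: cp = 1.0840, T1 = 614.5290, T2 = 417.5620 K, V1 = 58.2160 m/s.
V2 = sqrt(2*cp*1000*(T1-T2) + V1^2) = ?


dT = 196.9670 K
2*cp*1000*dT = 427024.4560
V1^2 = 3389.1027
V2 = sqrt(430413.5587) = 656.0591 m/s

656.0591 m/s


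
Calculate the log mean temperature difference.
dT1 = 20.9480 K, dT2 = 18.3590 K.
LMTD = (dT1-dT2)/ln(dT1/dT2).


dT1/dT2 = 1.1410
ln(dT1/dT2) = 0.1319
LMTD = 2.5890 / 0.1319 = 19.6250 K

19.6250 K


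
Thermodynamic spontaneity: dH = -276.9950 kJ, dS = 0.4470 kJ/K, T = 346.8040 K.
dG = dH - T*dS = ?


T*dS = 346.8040 * 0.4470 = 155.0214 kJ
dG = -276.9950 - 155.0214 = -432.0164 kJ (spontaneous)

dG = -432.0164 kJ, spontaneous


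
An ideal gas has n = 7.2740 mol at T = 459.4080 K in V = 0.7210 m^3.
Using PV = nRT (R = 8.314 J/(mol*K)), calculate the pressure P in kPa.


P = nRT/V = 7.2740 * 8.314 * 459.4080 / 0.7210
= 27783.1747 / 0.7210 = 38534.2229 Pa = 38.5342 kPa

38.5342 kPa


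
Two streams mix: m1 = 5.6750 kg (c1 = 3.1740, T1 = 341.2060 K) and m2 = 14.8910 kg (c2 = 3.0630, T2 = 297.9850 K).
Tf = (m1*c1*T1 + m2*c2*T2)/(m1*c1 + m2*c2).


num = 19737.3895
den = 63.6236
Tf = 310.2213 K

310.2213 K


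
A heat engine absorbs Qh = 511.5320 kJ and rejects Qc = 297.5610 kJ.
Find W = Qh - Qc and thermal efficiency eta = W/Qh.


W = 511.5320 - 297.5610 = 213.9710 kJ
eta = 213.9710 / 511.5320 = 0.4183 = 41.8294%

W = 213.9710 kJ, eta = 41.8294%


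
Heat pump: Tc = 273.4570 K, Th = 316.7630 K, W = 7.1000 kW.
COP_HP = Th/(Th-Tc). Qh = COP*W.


COP = 316.7630 / 43.3060 = 7.3145
Qh = 7.3145 * 7.1000 = 51.9332 kW

COP = 7.3145, Qh = 51.9332 kW


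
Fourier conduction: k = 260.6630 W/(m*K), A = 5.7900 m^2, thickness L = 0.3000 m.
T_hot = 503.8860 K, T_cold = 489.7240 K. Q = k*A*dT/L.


dT = 14.1620 K
Q = 260.6630 * 5.7900 * 14.1620 / 0.3000 = 71246.1315 W

71246.1315 W


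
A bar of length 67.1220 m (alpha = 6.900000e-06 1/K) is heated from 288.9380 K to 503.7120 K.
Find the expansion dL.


dT = 214.7740 K
dL = 6.900000e-06 * 67.1220 * 214.7740 = 0.099471 m
L_final = 67.221471 m

dL = 0.099471 m


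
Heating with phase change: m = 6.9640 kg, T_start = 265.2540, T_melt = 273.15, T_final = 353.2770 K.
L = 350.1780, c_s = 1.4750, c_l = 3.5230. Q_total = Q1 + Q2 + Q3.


Q1 (sensible, solid) = 6.9640 * 1.4750 * 7.8960 = 81.1069 kJ
Q2 (latent) = 6.9640 * 350.1780 = 2438.6396 kJ
Q3 (sensible, liquid) = 6.9640 * 3.5230 * 80.1270 = 1965.8496 kJ
Q_total = 4485.5961 kJ

4485.5961 kJ


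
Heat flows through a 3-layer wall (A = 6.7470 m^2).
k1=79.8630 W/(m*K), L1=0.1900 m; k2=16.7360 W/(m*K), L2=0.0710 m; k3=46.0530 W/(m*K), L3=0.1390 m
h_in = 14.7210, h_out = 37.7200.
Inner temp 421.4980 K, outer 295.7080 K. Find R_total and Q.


R_conv_in = 1/(14.7210*6.7470) = 0.0101
R_1 = 0.1900/(79.8630*6.7470) = 0.0004
R_2 = 0.0710/(16.7360*6.7470) = 0.0006
R_3 = 0.1390/(46.0530*6.7470) = 0.0004
R_conv_out = 1/(37.7200*6.7470) = 0.0039
R_total = 0.0154 K/W
Q = 125.7900 / 0.0154 = 8154.2761 W

R_total = 0.0154 K/W, Q = 8154.2761 W


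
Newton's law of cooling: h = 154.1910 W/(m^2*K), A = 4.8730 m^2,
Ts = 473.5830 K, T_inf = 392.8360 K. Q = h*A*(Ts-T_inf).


dT = 80.7470 K
Q = 154.1910 * 4.8730 * 80.7470 = 60671.0949 W

60671.0949 W


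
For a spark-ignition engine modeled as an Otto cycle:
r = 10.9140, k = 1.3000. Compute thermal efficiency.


r^(k-1) = 2.0483
eta = 1 - 1/2.0483 = 0.5118 = 51.1792%

51.1792%


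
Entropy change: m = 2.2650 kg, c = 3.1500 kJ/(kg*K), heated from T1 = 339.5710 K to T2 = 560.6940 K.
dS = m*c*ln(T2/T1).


T2/T1 = 1.6512
ln(T2/T1) = 0.5015
dS = 2.2650 * 3.1500 * 0.5015 = 3.5780 kJ/K

3.5780 kJ/K


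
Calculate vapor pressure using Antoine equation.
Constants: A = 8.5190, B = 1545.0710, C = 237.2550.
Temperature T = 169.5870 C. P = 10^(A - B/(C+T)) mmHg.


C+T = 406.8420
B/(C+T) = 3.7977
log10(P) = 8.5190 - 3.7977 = 4.7213
P = 10^4.7213 = 52635.9491 mmHg

52635.9491 mmHg


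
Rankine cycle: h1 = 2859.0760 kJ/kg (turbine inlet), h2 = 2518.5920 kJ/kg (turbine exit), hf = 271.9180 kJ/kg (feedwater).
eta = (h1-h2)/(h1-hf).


W = 340.4840 kJ/kg
Q_in = 2587.1580 kJ/kg
eta = 0.1316 = 13.1605%

eta = 13.1605%


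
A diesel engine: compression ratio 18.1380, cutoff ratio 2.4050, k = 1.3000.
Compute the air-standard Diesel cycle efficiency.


r^(k-1) = 2.3855
rc^k = 3.1293
eta = 0.5113 = 51.1298%

51.1298%


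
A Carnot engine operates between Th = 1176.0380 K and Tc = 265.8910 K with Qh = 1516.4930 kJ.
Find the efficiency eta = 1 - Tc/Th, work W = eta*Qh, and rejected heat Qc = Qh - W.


eta = 1 - 265.8910/1176.0380 = 0.7739
W = 0.7739 * 1516.4930 = 1173.6284 kJ
Qc = 1516.4930 - 1173.6284 = 342.8646 kJ

eta = 77.3910%, W = 1173.6284 kJ, Qc = 342.8646 kJ


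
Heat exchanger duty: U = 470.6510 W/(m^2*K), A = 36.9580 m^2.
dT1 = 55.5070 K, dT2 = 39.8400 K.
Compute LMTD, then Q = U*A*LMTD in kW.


LMTD = 47.2413 K
Q = 470.6510 * 36.9580 * 47.2413 = 821730.4636 W = 821.7305 kW

821.7305 kW


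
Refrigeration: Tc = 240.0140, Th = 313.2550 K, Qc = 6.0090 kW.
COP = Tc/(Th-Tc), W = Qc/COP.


COP = 240.0140 / 73.2410 = 3.2770
W = 6.0090 / 3.2770 = 1.8337 kW

COP = 3.2770, W = 1.8337 kW


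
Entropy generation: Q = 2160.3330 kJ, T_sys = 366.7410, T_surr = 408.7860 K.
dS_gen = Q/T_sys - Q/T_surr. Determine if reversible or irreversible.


dS_sys = 2160.3330/366.7410 = 5.8906 kJ/K
dS_surr = -2160.3330/408.7860 = -5.2848 kJ/K
dS_gen = 5.8906 - 5.2848 = 0.6059 kJ/K (irreversible)

dS_gen = 0.6059 kJ/K, irreversible


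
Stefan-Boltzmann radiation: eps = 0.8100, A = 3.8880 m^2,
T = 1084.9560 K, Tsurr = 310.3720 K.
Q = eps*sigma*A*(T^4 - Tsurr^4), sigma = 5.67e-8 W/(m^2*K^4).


T^4 = 1.3856e+12
Tsurr^4 = 9.2796e+09
Q = 0.8100 * 5.67e-8 * 3.8880 * 1.3764e+12 = 245767.5701 W

245767.5701 W


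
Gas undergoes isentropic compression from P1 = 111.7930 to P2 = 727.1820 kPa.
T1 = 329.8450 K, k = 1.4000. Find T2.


(k-1)/k = 0.2857
(P2/P1)^exp = 1.7075
T2 = 329.8450 * 1.7075 = 563.1977 K

563.1977 K


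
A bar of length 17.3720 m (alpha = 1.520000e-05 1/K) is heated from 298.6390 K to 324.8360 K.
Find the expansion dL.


dT = 26.1970 K
dL = 1.520000e-05 * 17.3720 * 26.1970 = 0.006917 m
L_final = 17.378917 m

dL = 0.006917 m


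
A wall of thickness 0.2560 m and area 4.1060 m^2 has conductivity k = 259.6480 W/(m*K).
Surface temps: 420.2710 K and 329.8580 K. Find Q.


dT = 90.4130 K
Q = 259.6480 * 4.1060 * 90.4130 / 0.2560 = 376525.8878 W

376525.8878 W


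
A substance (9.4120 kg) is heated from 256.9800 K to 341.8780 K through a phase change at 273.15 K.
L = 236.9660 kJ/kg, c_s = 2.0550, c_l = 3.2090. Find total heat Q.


Q1 (sensible, solid) = 9.4120 * 2.0550 * 16.1700 = 312.7546 kJ
Q2 (latent) = 9.4120 * 236.9660 = 2230.3240 kJ
Q3 (sensible, liquid) = 9.4120 * 3.2090 * 68.7280 = 2075.7992 kJ
Q_total = 4618.8778 kJ

4618.8778 kJ


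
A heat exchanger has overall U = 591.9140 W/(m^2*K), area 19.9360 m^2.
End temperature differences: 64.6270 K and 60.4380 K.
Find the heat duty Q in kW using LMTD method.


LMTD = 62.5091 K
Q = 591.9140 * 19.9360 * 62.5091 = 737632.3244 W = 737.6323 kW

737.6323 kW


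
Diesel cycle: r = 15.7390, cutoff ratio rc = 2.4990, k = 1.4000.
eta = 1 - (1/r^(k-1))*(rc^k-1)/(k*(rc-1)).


r^(k-1) = 3.0116
rc^k = 3.6047
eta = 0.5879 = 58.7862%

58.7862%


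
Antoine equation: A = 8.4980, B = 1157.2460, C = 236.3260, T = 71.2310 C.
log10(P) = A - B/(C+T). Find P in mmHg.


C+T = 307.5570
B/(C+T) = 3.7627
log10(P) = 8.4980 - 3.7627 = 4.7353
P = 10^4.7353 = 54362.0532 mmHg

54362.0532 mmHg


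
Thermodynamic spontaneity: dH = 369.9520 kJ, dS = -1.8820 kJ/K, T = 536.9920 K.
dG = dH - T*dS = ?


T*dS = 536.9920 * -1.8820 = -1010.6189 kJ
dG = 369.9520 + 1010.6189 = 1380.5709 kJ (non-spontaneous)

dG = 1380.5709 kJ, non-spontaneous


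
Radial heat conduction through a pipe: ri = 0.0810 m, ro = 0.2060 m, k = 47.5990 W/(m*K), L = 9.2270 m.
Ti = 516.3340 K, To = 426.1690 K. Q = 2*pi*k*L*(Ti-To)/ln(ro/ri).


dT = 90.1650 K
ln(ro/ri) = 0.9334
Q = 2*pi*47.5990*9.2270*90.1650 / 0.9334 = 266560.5275 W

266560.5275 W


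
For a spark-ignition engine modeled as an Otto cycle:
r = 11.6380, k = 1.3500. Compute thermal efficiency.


r^(k-1) = 2.3608
eta = 1 - 1/2.3608 = 0.5764 = 57.6413%

57.6413%


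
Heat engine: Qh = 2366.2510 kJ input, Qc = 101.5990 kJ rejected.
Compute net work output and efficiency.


W = 2366.2510 - 101.5990 = 2264.6520 kJ
eta = 2264.6520 / 2366.2510 = 0.9571 = 95.7063%

W = 2264.6520 kJ, eta = 95.7063%


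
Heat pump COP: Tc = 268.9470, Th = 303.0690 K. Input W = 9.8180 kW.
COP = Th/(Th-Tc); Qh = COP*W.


COP = 303.0690 / 34.1220 = 8.8819
Qh = 8.8819 * 9.8180 = 87.2027 kW

COP = 8.8819, Qh = 87.2027 kW


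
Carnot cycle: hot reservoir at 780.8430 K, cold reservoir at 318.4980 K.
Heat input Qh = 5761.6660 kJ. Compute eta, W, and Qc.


eta = 1 - 318.4980/780.8430 = 0.5921
W = 0.5921 * 5761.6660 = 3411.5404 kJ
Qc = 5761.6660 - 3411.5404 = 2350.1256 kJ

eta = 59.2110%, W = 3411.5404 kJ, Qc = 2350.1256 kJ


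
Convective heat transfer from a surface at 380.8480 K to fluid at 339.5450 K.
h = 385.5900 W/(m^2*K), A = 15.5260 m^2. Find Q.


dT = 41.3030 K
Q = 385.5900 * 15.5260 * 41.3030 = 247267.4451 W

247267.4451 W


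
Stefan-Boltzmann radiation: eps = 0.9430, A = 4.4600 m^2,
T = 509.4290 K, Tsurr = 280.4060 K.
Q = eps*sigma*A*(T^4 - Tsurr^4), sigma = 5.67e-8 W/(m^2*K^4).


T^4 = 6.7350e+10
Tsurr^4 = 6.1823e+09
Q = 0.9430 * 5.67e-8 * 4.4600 * 6.1167e+10 = 14586.4164 W

14586.4164 W


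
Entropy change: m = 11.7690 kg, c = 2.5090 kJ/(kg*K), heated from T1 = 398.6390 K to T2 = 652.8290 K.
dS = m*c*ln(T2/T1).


T2/T1 = 1.6376
ln(T2/T1) = 0.4933
dS = 11.7690 * 2.5090 * 0.4933 = 14.5652 kJ/K

14.5652 kJ/K


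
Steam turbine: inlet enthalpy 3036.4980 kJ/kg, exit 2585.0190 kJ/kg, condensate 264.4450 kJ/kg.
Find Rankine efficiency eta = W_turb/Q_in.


W = 451.4790 kJ/kg
Q_in = 2772.0530 kJ/kg
eta = 0.1629 = 16.2868%

eta = 16.2868%


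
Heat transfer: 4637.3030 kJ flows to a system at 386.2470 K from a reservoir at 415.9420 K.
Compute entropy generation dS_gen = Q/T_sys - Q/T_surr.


dS_sys = 4637.3030/386.2470 = 12.0061 kJ/K
dS_surr = -4637.3030/415.9420 = -11.1489 kJ/K
dS_gen = 12.0061 - 11.1489 = 0.8571 kJ/K (irreversible)

dS_gen = 0.8571 kJ/K, irreversible


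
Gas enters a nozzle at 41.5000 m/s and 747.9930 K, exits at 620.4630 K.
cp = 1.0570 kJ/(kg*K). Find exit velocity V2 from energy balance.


dT = 127.5300 K
2*cp*1000*dT = 269598.4200
V1^2 = 1722.2500
V2 = sqrt(271320.6700) = 520.8845 m/s

520.8845 m/s


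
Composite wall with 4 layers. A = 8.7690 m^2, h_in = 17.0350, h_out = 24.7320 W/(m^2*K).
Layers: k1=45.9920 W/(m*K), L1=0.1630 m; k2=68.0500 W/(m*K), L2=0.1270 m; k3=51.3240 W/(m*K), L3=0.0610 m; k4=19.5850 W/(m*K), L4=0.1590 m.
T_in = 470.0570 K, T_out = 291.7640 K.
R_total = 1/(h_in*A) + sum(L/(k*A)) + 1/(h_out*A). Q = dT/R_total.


R_conv_in = 1/(17.0350*8.7690) = 0.0067
R_1 = 0.1630/(45.9920*8.7690) = 0.0004
R_2 = 0.1270/(68.0500*8.7690) = 0.0002
R_3 = 0.0610/(51.3240*8.7690) = 0.0001
R_4 = 0.1590/(19.5850*8.7690) = 0.0009
R_conv_out = 1/(24.7320*8.7690) = 0.0046
R_total = 0.0130 K/W
Q = 178.2930 / 0.0130 = 13732.1355 W

R_total = 0.0130 K/W, Q = 13732.1355 W


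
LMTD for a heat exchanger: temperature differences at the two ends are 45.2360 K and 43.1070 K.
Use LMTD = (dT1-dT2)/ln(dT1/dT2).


dT1/dT2 = 1.0494
ln(dT1/dT2) = 0.0482
LMTD = 2.1290 / 0.0482 = 44.1629 K

44.1629 K


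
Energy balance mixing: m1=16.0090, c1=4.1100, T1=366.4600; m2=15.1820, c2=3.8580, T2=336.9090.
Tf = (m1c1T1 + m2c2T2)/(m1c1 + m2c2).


num = 43845.4515
den = 124.3691
Tf = 352.5428 K

352.5428 K


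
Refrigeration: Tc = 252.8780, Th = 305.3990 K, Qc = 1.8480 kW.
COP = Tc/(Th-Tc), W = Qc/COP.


COP = 252.8780 / 52.5210 = 4.8148
W = 1.8480 / 4.8148 = 0.3838 kW

COP = 4.8148, W = 0.3838 kW


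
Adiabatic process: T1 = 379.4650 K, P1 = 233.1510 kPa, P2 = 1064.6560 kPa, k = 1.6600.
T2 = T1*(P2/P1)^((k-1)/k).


(k-1)/k = 0.3976
(P2/P1)^exp = 1.8291
T2 = 379.4650 * 1.8291 = 694.0827 K

694.0827 K


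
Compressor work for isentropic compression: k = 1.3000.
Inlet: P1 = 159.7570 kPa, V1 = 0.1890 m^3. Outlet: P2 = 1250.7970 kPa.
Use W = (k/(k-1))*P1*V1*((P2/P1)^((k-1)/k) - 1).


(k-1)/k = 0.2308
(P2/P1)^exp = 1.6078
W = 4.3333 * 159.7570 * 0.1890 * (1.6078 - 1) = 79.5313 kJ

79.5313 kJ


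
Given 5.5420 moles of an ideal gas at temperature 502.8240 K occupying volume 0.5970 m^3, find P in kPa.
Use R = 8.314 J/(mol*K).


P = nRT/V = 5.5420 * 8.314 * 502.8240 / 0.5970
= 23168.2132 / 0.5970 = 38807.7272 Pa = 38.8077 kPa

38.8077 kPa


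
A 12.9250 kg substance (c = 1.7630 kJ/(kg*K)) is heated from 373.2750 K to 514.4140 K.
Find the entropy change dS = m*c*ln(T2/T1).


T2/T1 = 1.3781
ln(T2/T1) = 0.3207
dS = 12.9250 * 1.7630 * 0.3207 = 7.3080 kJ/K

7.3080 kJ/K


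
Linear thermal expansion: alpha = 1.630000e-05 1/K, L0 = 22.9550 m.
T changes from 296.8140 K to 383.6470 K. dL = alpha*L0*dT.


dT = 86.8330 K
dL = 1.630000e-05 * 22.9550 * 86.8330 = 0.032490 m
L_final = 22.987490 m

dL = 0.032490 m


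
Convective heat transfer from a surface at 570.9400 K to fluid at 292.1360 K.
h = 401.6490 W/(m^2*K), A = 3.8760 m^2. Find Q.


dT = 278.8040 K
Q = 401.6490 * 3.8760 * 278.8040 = 434039.7041 W

434039.7041 W


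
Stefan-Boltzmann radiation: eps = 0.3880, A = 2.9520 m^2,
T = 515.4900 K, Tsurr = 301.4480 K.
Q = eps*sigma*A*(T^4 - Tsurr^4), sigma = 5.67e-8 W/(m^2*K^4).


T^4 = 7.0612e+10
Tsurr^4 = 8.2575e+09
Q = 0.3880 * 5.67e-8 * 2.9520 * 6.2355e+10 = 4049.5018 W

4049.5018 W


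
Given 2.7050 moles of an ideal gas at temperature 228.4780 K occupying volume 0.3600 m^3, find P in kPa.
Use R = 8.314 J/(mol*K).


P = nRT/V = 2.7050 * 8.314 * 228.4780 / 0.3600
= 5138.3263 / 0.3600 = 14273.1286 Pa = 14.2731 kPa

14.2731 kPa


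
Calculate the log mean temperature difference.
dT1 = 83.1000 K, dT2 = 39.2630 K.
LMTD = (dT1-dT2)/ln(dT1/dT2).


dT1/dT2 = 2.1165
ln(dT1/dT2) = 0.7498
LMTD = 43.8370 / 0.7498 = 58.4679 K

58.4679 K


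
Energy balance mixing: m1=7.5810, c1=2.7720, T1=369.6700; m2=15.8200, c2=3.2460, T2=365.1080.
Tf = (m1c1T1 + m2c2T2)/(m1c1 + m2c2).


num = 26517.3658
den = 72.3663
Tf = 366.4328 K

366.4328 K


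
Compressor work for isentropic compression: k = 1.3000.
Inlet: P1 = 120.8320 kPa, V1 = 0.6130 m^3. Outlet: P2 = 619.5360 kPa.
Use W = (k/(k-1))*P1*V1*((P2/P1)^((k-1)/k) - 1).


(k-1)/k = 0.2308
(P2/P1)^exp = 1.4582
W = 4.3333 * 120.8320 * 0.6130 * (1.4582 - 1) = 147.0711 kJ

147.0711 kJ


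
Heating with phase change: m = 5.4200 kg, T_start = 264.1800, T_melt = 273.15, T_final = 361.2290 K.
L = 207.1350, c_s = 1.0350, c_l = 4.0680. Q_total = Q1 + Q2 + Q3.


Q1 (sensible, solid) = 5.4200 * 1.0350 * 8.9700 = 50.3190 kJ
Q2 (latent) = 5.4200 * 207.1350 = 1122.6717 kJ
Q3 (sensible, liquid) = 5.4200 * 4.0680 * 88.0790 = 1942.0151 kJ
Q_total = 3115.0058 kJ

3115.0058 kJ
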